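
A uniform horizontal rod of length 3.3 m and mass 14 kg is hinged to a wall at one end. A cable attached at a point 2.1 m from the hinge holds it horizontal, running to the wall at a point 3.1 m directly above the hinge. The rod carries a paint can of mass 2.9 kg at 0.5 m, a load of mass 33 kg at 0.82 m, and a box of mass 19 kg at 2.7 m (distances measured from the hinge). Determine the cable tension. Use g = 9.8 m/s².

Sum moments about the hinge (the unknown hinge reaction has zero arm there).
Beam weight: 14 × 9.8 = 137.2 N down at 1.65 m → arm 1.65 m, τ = 137.2 × 1.65 = 226.4 N·m clockwise.
Paint can: 2.9 × 9.8 = 28.42 N down at 0.5 m → arm 0.5 m, τ = 28.42 × 0.5 = 14.21 N·m clockwise.
Load: 33 × 9.8 = 323.4 N down at 0.82 m → arm 0.82 m, τ = 323.4 × 0.82 = 265.2 N·m clockwise.
Box: 19 × 9.8 = 186.2 N down at 2.7 m → arm 2.7 m, τ = 186.2 × 2.7 = 502.7 N·m clockwise.
Total clockwise load moment = 1009 N·m.
The cable tension T acts at 2.1 m; only its component perpendicular to the rod, T sinθ, produces torque. sinθ = h/√(h²+d²) = 3.1/√(3.1²+2.1²) = 0.8279.
Setting net torque to zero: T × 2.1 × 0.8279 = 1009 → T = 1009 / 1.739 = 580 N.

T ≈ 580 N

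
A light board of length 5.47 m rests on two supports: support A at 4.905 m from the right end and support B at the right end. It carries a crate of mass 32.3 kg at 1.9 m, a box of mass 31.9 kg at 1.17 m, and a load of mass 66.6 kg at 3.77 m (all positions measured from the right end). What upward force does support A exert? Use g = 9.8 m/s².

R_A ≈ 699 N

About support B:
Crate: 32.3 × 9.8 = 316.5 N down at 1.9 m → arm 1.9 m, τ = 316.5 × 1.9 = 601.4 N·m counterclockwise.
Box: 31.9 × 9.8 = 312.6 N down at 1.17 m → arm 1.17 m, τ = 312.6 × 1.17 = 365.7 N·m counterclockwise.
Load: 66.6 × 9.8 = 652.7 N down at 3.77 m → arm 3.77 m, τ = 652.7 × 3.77 = 2461 N·m counterclockwise.
Net load moment about support B = 3428 N·m counterclockwise.
Reaction R at support A is upward at 4.905 m, arm 4.905 m → moment R × 4.905 clockwise.
For rotational equilibrium, R × 4.905 = 3428, so R = 699 N.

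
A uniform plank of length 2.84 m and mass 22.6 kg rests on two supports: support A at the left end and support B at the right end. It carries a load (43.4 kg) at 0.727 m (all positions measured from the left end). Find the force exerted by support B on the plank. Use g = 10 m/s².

R_B ≈ 224 N

Taking torques about support A:
Beam weight: 22.6 × 10 = 226 N down at 1.42 m → arm 1.42 m, τ = 226 × 1.42 = 320.9 N·m clockwise.
Load: 43.4 × 10 = 434 N down at 0.727 m → arm 0.727 m, τ = 434 × 0.727 = 315.5 N·m clockwise.
Net load moment about support A = 636.4 N·m clockwise.
Reaction R at support B is upward at 2.84 m, arm 2.84 m → moment R × 2.84 counterclockwise.
Balancing moments: R × 2.84 = 636.4, giving R = 224 N.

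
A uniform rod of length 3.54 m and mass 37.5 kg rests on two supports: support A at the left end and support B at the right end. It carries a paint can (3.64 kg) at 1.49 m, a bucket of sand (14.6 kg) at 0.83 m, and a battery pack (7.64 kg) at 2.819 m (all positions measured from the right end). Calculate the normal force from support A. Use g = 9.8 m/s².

Take moments about support B.
Beam weight: 37.5 × 9.8 = 367.5 N down at 1.77 m → arm 1.77 m, τ = 367.5 × 1.77 = 650.5 N·m counterclockwise.
Paint can: 3.64 × 9.8 = 35.67 N down at 1.49 m → arm 1.49 m, τ = 35.67 × 1.49 = 53.15 N·m counterclockwise.
Bucket of sand: 14.6 × 9.8 = 143.1 N down at 0.83 m → arm 0.83 m, τ = 143.1 × 0.83 = 118.8 N·m counterclockwise.
Battery pack: 7.64 × 9.8 = 74.87 N down at 2.819 m → arm 2.819 m, τ = 74.87 × 2.819 = 211.1 N·m counterclockwise.
Net load moment about support B = 1034 N·m counterclockwise.
Reaction R at support A is upward at 3.54 m, arm 3.54 m → moment R × 3.54 clockwise.
Balancing moments: R × 3.54 = 1034, giving R = 292 N.

R_A ≈ 292 N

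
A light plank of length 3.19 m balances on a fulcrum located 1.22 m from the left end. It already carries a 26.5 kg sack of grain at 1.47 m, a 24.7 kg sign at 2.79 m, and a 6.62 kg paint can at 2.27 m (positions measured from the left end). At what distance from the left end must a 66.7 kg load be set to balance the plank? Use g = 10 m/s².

x ≈ 0.435 m from the left end

Sum moments about the fulcrum (at 1.22 m from the left end) (the support reaction has zero arm there).
Sack of grain: 26.5 × 10 = 265 N down at 1.47 m → arm 0.25 m, τ = 265 × 0.25 = 66.25 N·m clockwise.
Sign: 24.7 × 10 = 247 N down at 2.79 m → arm 1.57 m, τ = 247 × 1.57 = 387.8 N·m clockwise.
Paint can: 6.62 × 10 = 66.2 N down at 2.27 m → arm 1.05 m, τ = 66.2 × 1.05 = 69.51 N·m clockwise.
Net moment of existing loads = 523.6 N·m clockwise.
The load weighs 66.7 × 10 = 667 N and must supply an equal counterclockwise moment, so its lever arm about the fulcrum is 523.6 / 667 = 0.785 m.
That puts it at 1.22 − 0.785 = 0.435 m from the left end.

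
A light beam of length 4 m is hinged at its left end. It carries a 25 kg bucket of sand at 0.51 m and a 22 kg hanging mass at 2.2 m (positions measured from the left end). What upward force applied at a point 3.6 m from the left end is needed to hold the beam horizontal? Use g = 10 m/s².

Taking torques about the left end:
Bucket of sand: 25 × 10 = 250 N down at 0.51 m → arm 0.51 m, τ = 250 × 0.51 = 127.5 N·m clockwise.
Hanging mass: 22 × 10 = 220 N down at 2.2 m → arm 2.2 m, τ = 220 × 2.2 = 484 N·m clockwise.
Net moment of the loads = 611.5 N·m clockwise.
The upward force F acts at a point 3.6 m from the left end, arm 3.6 m, giving F × 3.6 counterclockwise.
For rotational equilibrium, F × 3.6 = 611.5, so F = 611.5 / 3.6 = 170 N.

F ≈ 170 N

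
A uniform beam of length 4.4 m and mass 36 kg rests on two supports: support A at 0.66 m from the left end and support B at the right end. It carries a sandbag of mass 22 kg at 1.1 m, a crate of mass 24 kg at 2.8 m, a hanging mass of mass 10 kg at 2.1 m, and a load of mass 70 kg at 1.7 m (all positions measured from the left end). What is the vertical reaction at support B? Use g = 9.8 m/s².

Sum moments about support A (its reaction then has zero moment arm).
Beam weight: 36 × 9.8 = 352.8 N down at 2.2 m → arm 1.54 m, τ = 352.8 × 1.54 = 543.3 N·m clockwise.
Sandbag: 22 × 9.8 = 215.6 N down at 1.1 m → arm 0.44 m, τ = 215.6 × 0.44 = 94.86 N·m clockwise.
Crate: 24 × 9.8 = 235.2 N down at 2.8 m → arm 2.14 m, τ = 235.2 × 2.14 = 503.3 N·m clockwise.
Hanging mass: 10 × 9.8 = 98 N down at 2.1 m → arm 1.44 m, τ = 98 × 1.44 = 141.1 N·m clockwise.
Load: 70 × 9.8 = 686 N down at 1.7 m → arm 1.04 m, τ = 686 × 1.04 = 713.4 N·m clockwise.
Net load moment about support A = 1996 N·m clockwise.
Reaction R at support B is upward at 4.4 m, arm 3.74 m → moment R × 3.74 counterclockwise.
Setting net torque to zero: R × 3.74 = 1996 → R = 534 N.

R_B ≈ 534 N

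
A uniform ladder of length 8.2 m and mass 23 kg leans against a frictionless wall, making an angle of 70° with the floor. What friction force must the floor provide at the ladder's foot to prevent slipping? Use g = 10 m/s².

Taking torques about the foot of the ladder:
Ladder weight 23×10 = 230 N acts at 4.1 m along the ladder; its horizontal arm is 4.1·cos70° = 1.402 m → τ = 322.5 N·m clockwise.
Wall normal N acts horizontally at the top; its moment arm is the height L sinθ = 8.2·sin70° = 7.705 m, counterclockwise.
Setting net torque to zero: N × 7.705 = 322.5 → N = 41.9 N.
ΣFx = 0: friction at the foot balances the wall's push, so f = N_wall = 41.9 N.

f ≈ 41.9 N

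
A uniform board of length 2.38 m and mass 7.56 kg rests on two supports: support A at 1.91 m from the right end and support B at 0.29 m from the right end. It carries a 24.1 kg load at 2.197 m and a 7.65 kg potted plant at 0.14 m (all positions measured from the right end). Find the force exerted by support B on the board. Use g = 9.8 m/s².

R_B ≈ 73 N

Sum moments about support A (its reaction then has zero moment arm).
Beam weight: 7.56 × 9.8 = 74.09 N down at 1.19 m → arm 0.72 m, τ = 74.09 × 0.72 = 53.34 N·m clockwise.
Load: 24.1 × 9.8 = 236.2 N down at 2.197 m → arm 0.287 m, τ = 236.2 × 0.287 = 67.79 N·m counterclockwise.
Potted plant: 7.65 × 9.8 = 74.97 N down at 0.14 m → arm 1.77 m, τ = 74.97 × 1.77 = 132.7 N·m clockwise.
Net load moment about support A = 118.2 N·m clockwise.
Reaction R at support B is upward at 0.29 m, arm 1.62 m → moment R × 1.62 counterclockwise.
For rotational equilibrium, R × 1.62 = 118.2, so R = 73 N.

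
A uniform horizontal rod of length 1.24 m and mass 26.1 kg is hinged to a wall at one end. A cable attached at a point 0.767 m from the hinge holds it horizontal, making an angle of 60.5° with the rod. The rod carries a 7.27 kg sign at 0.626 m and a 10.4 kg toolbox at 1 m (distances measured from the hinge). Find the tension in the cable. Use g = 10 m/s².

T ≈ 466 N

Sum moments about the hinge (the unknown hinge reaction has zero arm there).
Beam weight: 26.1 × 10 = 261 N down at 0.62 m → arm 0.62 m, τ = 261 × 0.62 = 161.8 N·m clockwise.
Sign: 7.27 × 10 = 72.7 N down at 0.626 m → arm 0.626 m, τ = 72.7 × 0.626 = 45.51 N·m clockwise.
Toolbox: 10.4 × 10 = 104 N down at 1 m → arm 1 m, τ = 104 × 1 = 104 N·m clockwise.
Total clockwise load moment = 311.3 N·m.
The cable tension T acts at 0.767 m; only its component perpendicular to the rod, T sinθ, produces torque. sin 60.5° = 0.8704.
Setting net torque to zero: T × 0.767 × 0.8704 = 311.3 → T = 311.3 / 0.6676 = 466 N.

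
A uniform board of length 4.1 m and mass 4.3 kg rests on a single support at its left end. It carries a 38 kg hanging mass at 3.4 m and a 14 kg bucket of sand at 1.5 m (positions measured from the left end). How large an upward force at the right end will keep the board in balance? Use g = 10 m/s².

Taking torques about the left end:
Beam weight: 4.3 × 10 = 43 N down at 2.05 m → arm 2.05 m, τ = 43 × 2.05 = 88.15 N·m clockwise.
Hanging mass: 38 × 10 = 380 N down at 3.4 m → arm 3.4 m, τ = 380 × 3.4 = 1292 N·m clockwise.
Bucket of sand: 14 × 10 = 140 N down at 1.5 m → arm 1.5 m, τ = 140 × 1.5 = 210 N·m clockwise.
Net moment of the loads = 1590 N·m clockwise.
The upward force F acts at the right end, arm 4.1 m, giving F × 4.1 counterclockwise.
Setting net torque to zero: F × 4.1 = 1590 → F = 1590 / 4.1 = 388 N.

F ≈ 388 N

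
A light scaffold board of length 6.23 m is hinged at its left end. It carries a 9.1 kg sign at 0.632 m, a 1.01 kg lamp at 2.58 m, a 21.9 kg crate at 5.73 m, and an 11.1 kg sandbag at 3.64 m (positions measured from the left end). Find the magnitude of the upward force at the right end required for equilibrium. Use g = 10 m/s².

F ≈ 280 N

Choose the left end as the axis so the unknown pivot reaction has zero arm there.
Sign: 9.1 × 10 = 91 N down at 0.632 m → arm 0.632 m, τ = 91 × 0.632 = 57.51 N·m clockwise.
Lamp: 1.01 × 10 = 10.1 N down at 2.58 m → arm 2.58 m, τ = 10.1 × 2.58 = 26.06 N·m clockwise.
Crate: 21.9 × 10 = 219 N down at 5.73 m → arm 5.73 m, τ = 219 × 5.73 = 1255 N·m clockwise.
Sandbag: 11.1 × 10 = 111 N down at 3.64 m → arm 3.64 m, τ = 111 × 3.64 = 404 N·m clockwise.
Net moment of the loads = 1743 N·m clockwise.
The upward force F acts at the right end, arm 6.23 m, giving F × 6.23 counterclockwise.
For rotational equilibrium, F × 6.23 = 1743, so F = 1743 / 6.23 = 280 N.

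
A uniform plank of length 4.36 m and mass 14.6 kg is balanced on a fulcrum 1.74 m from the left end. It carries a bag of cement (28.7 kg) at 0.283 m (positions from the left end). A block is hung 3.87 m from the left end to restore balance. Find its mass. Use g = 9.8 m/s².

Taking torques about the fulcrum (at 1.74 m from the left end):
Beam weight: 14.6 × 9.8 = 143.1 N down at 2.18 m → arm 0.44 m, τ = 143.1 × 0.44 = 62.96 N·m clockwise.
Bag of cement: 28.7 × 9.8 = 281.3 N down at 0.283 m → arm 1.457 m, τ = 281.3 × 1.457 = 409.9 N·m counterclockwise.
Net moment of known loads = 346.9 N·m counterclockwise.
An unknown mass m at 3.87 m has arm 2.13 m; its moment is m·g·2.13 clockwise.
Balancing moments: m × 9.8 × 2.13 = 346.9, giving m = 346.9 / (9.8 × 2.13) = 16.6 kg.

m ≈ 16.6 kg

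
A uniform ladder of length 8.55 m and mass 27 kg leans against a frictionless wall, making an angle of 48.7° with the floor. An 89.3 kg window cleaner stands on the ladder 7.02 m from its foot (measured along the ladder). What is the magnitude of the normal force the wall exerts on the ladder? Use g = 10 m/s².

N_wall ≈ 763 N

Taking torques about the foot of the ladder:
Ladder weight 27×10 = 270 N acts at 4.275 m along the ladder; its horizontal arm is 4.275·cos48.7° = 2.822 m → τ = 761.9 N·m clockwise.
Window cleaner: 89.3×10 = 893 N at 7.02 m → arm 4.633 m → τ = 4137 N·m clockwise.
Wall normal N acts horizontally at the top; its moment arm is the height L sinθ = 8.55·sin48.7° = 6.423 m, counterclockwise.
Balancing moments: N × 6.423 = 4899, giving N = 763 N.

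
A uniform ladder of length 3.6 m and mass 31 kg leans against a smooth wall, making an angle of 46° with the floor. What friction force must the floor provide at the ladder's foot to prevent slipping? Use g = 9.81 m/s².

About the foot of the ladder:
Ladder weight 31×9.81 = 304.1 N acts at 1.8 m along the ladder; its horizontal arm is 1.8·cos46° = 1.25 m → τ = 380.1 N·m clockwise.
Wall normal N acts horizontally at the top; its moment arm is the height L sinθ = 3.6·sin46° = 2.59 m, counterclockwise.
Setting net torque to zero: N × 2.59 = 380.1 → N = 147 N.
ΣFx = 0: friction at the foot balances the wall's push, so f = N_wall = 147 N.

f ≈ 147 N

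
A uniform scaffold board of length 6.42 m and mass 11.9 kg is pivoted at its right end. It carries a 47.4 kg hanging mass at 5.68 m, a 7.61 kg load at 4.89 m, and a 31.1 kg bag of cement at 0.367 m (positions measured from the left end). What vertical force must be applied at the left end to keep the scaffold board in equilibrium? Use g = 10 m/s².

About the right end:
Beam weight: 11.9 × 10 = 119 N down at 3.21 m → arm 3.21 m, τ = 119 × 3.21 = 382 N·m counterclockwise.
Hanging mass: 47.4 × 10 = 474 N down at 5.68 m → arm 0.74 m, τ = 474 × 0.74 = 350.8 N·m counterclockwise.
Load: 7.61 × 10 = 76.1 N down at 4.89 m → arm 1.53 m, τ = 76.1 × 1.53 = 116.4 N·m counterclockwise.
Bag of cement: 31.1 × 10 = 311 N down at 0.367 m → arm 6.053 m, τ = 311 × 6.053 = 1882 N·m counterclockwise.
Net moment of the loads = 2731 N·m counterclockwise.
The upward force F acts at the left end, arm 6.42 m, giving F × 6.42 clockwise.
For rotational equilibrium, F × 6.42 = 2731, so F = 2731 / 6.42 = 425 N.

F ≈ 425 N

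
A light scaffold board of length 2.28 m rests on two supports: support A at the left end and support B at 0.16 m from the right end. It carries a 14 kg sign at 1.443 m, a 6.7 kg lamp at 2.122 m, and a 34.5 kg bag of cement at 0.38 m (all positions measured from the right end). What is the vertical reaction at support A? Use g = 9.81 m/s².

R_A ≈ 179 N

Choose support B as the axis so its reaction then has zero moment arm.
Sign: 14 × 9.81 = 137.3 N down at 1.443 m → arm 1.283 m, τ = 137.3 × 1.283 = 176.2 N·m counterclockwise.
Lamp: 6.7 × 9.81 = 65.73 N down at 2.122 m → arm 1.962 m, τ = 65.73 × 1.962 = 129 N·m counterclockwise.
Bag of cement: 34.5 × 9.81 = 338.4 N down at 0.38 m → arm 0.22 m, τ = 338.4 × 0.22 = 74.45 N·m counterclockwise.
Net load moment about support B = 379.6 N·m counterclockwise.
Reaction R at support A is upward at 2.28 m, arm 2.12 m → moment R × 2.12 clockwise.
Balancing moments: R × 2.12 = 379.6, giving R = 179 N.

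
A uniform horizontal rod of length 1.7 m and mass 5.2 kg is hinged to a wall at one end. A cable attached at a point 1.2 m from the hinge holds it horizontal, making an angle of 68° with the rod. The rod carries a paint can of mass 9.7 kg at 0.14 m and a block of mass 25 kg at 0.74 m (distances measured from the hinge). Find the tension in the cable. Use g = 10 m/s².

Take moments about the hinge.
Beam weight: 5.2 × 10 = 52 N down at 0.85 m → arm 0.85 m, τ = 52 × 0.85 = 44.2 N·m clockwise.
Paint can: 9.7 × 10 = 97 N down at 0.14 m → arm 0.14 m, τ = 97 × 0.14 = 13.58 N·m clockwise.
Block: 25 × 10 = 250 N down at 0.74 m → arm 0.74 m, τ = 250 × 0.74 = 185 N·m clockwise.
Total clockwise load moment = 242.8 N·m.
The cable tension T acts at 1.2 m; only its component perpendicular to the rod, T sinθ, produces torque. sin 68° = 0.9272.
Στ = 0 ⇒ T × 1.2 × 0.9272 = 242.8 ⇒ T = 242.8 / 1.113 = 218 N.

T ≈ 218 N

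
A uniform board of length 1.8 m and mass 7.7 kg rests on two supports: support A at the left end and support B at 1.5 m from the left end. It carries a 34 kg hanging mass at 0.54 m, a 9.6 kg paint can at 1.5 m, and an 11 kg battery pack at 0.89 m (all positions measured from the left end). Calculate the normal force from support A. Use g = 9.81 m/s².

R_A ≈ 288 N

Take moments about support B.
Beam weight: 7.7 × 9.81 = 75.54 N down at 0.9 m → arm 0.6 m, τ = 75.54 × 0.6 = 45.32 N·m counterclockwise.
Hanging mass: 34 × 9.81 = 333.5 N down at 0.54 m → arm 0.96 m, τ = 333.5 × 0.96 = 320.2 N·m counterclockwise.
Paint can: acts at the support B, moment arm 0 → no torque.
Battery pack: 11 × 9.81 = 107.9 N down at 0.89 m → arm 0.61 m, τ = 107.9 × 0.61 = 65.82 N·m counterclockwise.
Net load moment about support B = 431.3 N·m counterclockwise.
Reaction R at support A is upward at 0 m, arm 1.5 m → moment R × 1.5 clockwise.
For rotational equilibrium, R × 1.5 = 431.3, so R = 288 N.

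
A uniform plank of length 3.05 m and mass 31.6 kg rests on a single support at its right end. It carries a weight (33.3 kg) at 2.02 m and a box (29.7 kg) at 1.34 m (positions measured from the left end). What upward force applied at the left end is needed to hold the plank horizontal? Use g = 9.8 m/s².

F ≈ 428 N

Choose the right end as the axis so the unknown pivot reaction has zero arm there.
Beam weight: 31.6 × 9.8 = 309.7 N down at 1.525 m → arm 1.525 m, τ = 309.7 × 1.525 = 472.3 N·m counterclockwise.
Weight: 33.3 × 9.8 = 326.3 N down at 2.02 m → arm 1.03 m, τ = 326.3 × 1.03 = 336.1 N·m counterclockwise.
Box: 29.7 × 9.8 = 291.1 N down at 1.34 m → arm 1.71 m, τ = 291.1 × 1.71 = 497.8 N·m counterclockwise.
Net moment of the loads = 1306 N·m counterclockwise.
The upward force F acts at the left end, arm 3.05 m, giving F × 3.05 clockwise.
For rotational equilibrium, F × 3.05 = 1306, so F = 1306 / 3.05 = 428 N.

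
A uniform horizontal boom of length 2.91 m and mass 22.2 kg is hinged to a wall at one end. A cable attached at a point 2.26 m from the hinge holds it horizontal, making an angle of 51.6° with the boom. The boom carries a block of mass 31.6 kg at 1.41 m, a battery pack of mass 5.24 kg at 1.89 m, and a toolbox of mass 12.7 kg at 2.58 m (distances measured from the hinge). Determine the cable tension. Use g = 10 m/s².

Taking torques about the hinge:
Beam weight: 22.2 × 10 = 222 N down at 1.455 m → arm 1.455 m, τ = 222 × 1.455 = 323 N·m clockwise.
Block: 31.6 × 10 = 316 N down at 1.41 m → arm 1.41 m, τ = 316 × 1.41 = 445.6 N·m clockwise.
Battery pack: 5.24 × 10 = 52.4 N down at 1.89 m → arm 1.89 m, τ = 52.4 × 1.89 = 99.04 N·m clockwise.
Toolbox: 12.7 × 10 = 127 N down at 2.58 m → arm 2.58 m, τ = 127 × 2.58 = 327.7 N·m clockwise.
Total clockwise load moment = 1195 N·m.
The cable tension T acts at 2.26 m; only its component perpendicular to the boom, T sinθ, produces torque. sin 51.6° = 0.7837.
For rotational equilibrium, T × 2.26 × 0.7837 = 1195, so T = 1195 / 1.771 = 675 N.

T ≈ 675 N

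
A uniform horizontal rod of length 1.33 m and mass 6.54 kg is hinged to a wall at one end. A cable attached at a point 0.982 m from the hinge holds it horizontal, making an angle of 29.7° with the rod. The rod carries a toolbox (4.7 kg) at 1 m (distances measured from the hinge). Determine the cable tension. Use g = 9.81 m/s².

T ≈ 182 N

Taking torques about the hinge:
Beam weight: 6.54 × 9.81 = 64.16 N down at 0.665 m → arm 0.665 m, τ = 64.16 × 0.665 = 42.67 N·m clockwise.
Toolbox: 4.7 × 9.81 = 46.11 N down at 1 m → arm 1 m, τ = 46.11 × 1 = 46.11 N·m clockwise.
Total clockwise load moment = 88.78 N·m.
The cable tension T acts at 0.982 m; only its component perpendicular to the rod, T sinθ, produces torque. sin 29.7° = 0.4955.
Balancing moments: T × 0.982 × 0.4955 = 88.78, giving T = 88.78 / 0.4866 = 182 N.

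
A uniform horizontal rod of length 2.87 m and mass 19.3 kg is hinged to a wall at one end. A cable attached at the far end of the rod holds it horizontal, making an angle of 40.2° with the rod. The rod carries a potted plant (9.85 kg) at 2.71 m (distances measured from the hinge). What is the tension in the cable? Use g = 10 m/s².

T ≈ 294 N

Take moments about the hinge.
Beam weight: 19.3 × 10 = 193 N down at 1.435 m → arm 1.435 m, τ = 193 × 1.435 = 277 N·m clockwise.
Potted plant: 9.85 × 10 = 98.5 N down at 2.71 m → arm 2.71 m, τ = 98.5 × 2.71 = 266.9 N·m clockwise.
Total clockwise load moment = 543.9 N·m.
The cable tension T acts at 2.87 m; only its component perpendicular to the rod, T sinθ, produces torque. sin 40.2° = 0.6455.
Balancing moments: T × 2.87 × 0.6455 = 543.9, giving T = 543.9 / 1.853 = 294 N.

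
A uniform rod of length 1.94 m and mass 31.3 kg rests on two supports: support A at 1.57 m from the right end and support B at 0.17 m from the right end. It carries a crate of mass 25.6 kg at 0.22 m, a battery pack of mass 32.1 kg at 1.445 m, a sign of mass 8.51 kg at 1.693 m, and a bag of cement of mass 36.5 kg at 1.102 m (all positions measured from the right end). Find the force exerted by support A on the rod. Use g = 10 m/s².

Taking torques about support B:
Beam weight: 31.3 × 10 = 313 N down at 0.97 m → arm 0.8 m, τ = 313 × 0.8 = 250.4 N·m counterclockwise.
Crate: 25.6 × 10 = 256 N down at 0.22 m → arm 0.05 m, τ = 256 × 0.05 = 12.8 N·m counterclockwise.
Battery pack: 32.1 × 10 = 321 N down at 1.445 m → arm 1.275 m, τ = 321 × 1.275 = 409.3 N·m counterclockwise.
Sign: 8.51 × 10 = 85.1 N down at 1.693 m → arm 1.523 m, τ = 85.1 × 1.523 = 129.6 N·m counterclockwise.
Bag of cement: 36.5 × 10 = 365 N down at 1.102 m → arm 0.932 m, τ = 365 × 0.932 = 340.2 N·m counterclockwise.
Net load moment about support B = 1142 N·m counterclockwise.
Reaction R at support A is upward at 1.57 m, arm 1.4 m → moment R × 1.4 clockwise.
Setting net torque to zero: R × 1.4 = 1142 → R = 816 N.

R_A ≈ 816 N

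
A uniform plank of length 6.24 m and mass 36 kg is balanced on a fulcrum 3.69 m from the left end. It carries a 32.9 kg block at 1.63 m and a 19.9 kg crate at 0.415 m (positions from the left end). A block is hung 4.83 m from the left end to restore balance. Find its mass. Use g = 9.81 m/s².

Sum moments about the fulcrum (at 3.69 m from the left end) (the support reaction has zero arm there).
Beam weight: 36 × 9.81 = 353.2 N down at 3.12 m → arm 0.57 m, τ = 353.2 × 0.57 = 201.3 N·m counterclockwise.
Block: 32.9 × 9.81 = 322.7 N down at 1.63 m → arm 2.06 m, τ = 322.7 × 2.06 = 664.8 N·m counterclockwise.
Crate: 19.9 × 9.81 = 195.2 N down at 0.415 m → arm 3.275 m, τ = 195.2 × 3.275 = 639.3 N·m counterclockwise.
Net moment of known loads = 1505 N·m counterclockwise.
An unknown mass m at 4.83 m has arm 1.14 m; its moment is m·g·1.14 clockwise.
Στ = 0 ⇒ m × 9.81 × 1.14 = 1505 ⇒ m = 1505 / (9.81 × 1.14) = 135 kg.

m ≈ 135 kg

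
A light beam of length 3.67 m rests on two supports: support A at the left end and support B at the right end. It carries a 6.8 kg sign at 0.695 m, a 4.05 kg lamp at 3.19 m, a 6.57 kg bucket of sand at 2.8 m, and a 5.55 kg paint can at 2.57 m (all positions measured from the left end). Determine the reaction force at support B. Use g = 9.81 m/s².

R_B ≈ 134 N

Sum moments about support A (its reaction then has zero moment arm).
Sign: 6.8 × 9.81 = 66.71 N down at 0.695 m → arm 0.695 m, τ = 66.71 × 0.695 = 46.36 N·m clockwise.
Lamp: 4.05 × 9.81 = 39.73 N down at 3.19 m → arm 3.19 m, τ = 39.73 × 3.19 = 126.7 N·m clockwise.
Bucket of sand: 6.57 × 9.81 = 64.45 N down at 2.8 m → arm 2.8 m, τ = 64.45 × 2.8 = 180.5 N·m clockwise.
Paint can: 5.55 × 9.81 = 54.45 N down at 2.57 m → arm 2.57 m, τ = 54.45 × 2.57 = 139.9 N·m clockwise.
Net load moment about support A = 493.5 N·m clockwise.
Reaction R at support B is upward at 3.67 m, arm 3.67 m → moment R × 3.67 counterclockwise.
Balancing moments: R × 3.67 = 493.5, giving R = 134 N.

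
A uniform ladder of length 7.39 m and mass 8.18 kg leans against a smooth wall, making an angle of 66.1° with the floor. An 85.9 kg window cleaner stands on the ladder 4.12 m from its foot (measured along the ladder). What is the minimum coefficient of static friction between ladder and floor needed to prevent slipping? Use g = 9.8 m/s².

μ_min ≈ 0.245

Take moments about the foot of the ladder.
Ladder weight 8.18×9.8 = 80.16 N acts at 3.695 m along the ladder; its horizontal arm is 3.695·cos66.1° = 1.497 m → τ = 120 N·m clockwise.
Window cleaner: 85.9×9.8 = 841.8 N at 4.12 m → arm 1.669 m → τ = 1405 N·m clockwise.
Wall normal N acts horizontally at the top; its moment arm is the height L sinθ = 7.39·sin66.1° = 6.756 m, counterclockwise.
Setting net torque to zero: N × 6.756 = 1525 → N = 225.7 N.
ΣFx = 0 ⇒ f = N_wall = 225.7 N. ΣFy = 0 ⇒ N_floor = 922 N.
μ_min = f / N_floor = 225.7 / 922 = 0.245.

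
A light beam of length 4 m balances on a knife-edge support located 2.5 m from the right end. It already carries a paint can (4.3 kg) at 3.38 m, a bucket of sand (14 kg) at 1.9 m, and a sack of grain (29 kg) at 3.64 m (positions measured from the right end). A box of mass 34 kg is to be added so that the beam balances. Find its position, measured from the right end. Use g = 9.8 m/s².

Take moments about the knife-edge support (at 2.5 m from the right end).
Paint can: 4.3 × 9.8 = 42.14 N down at 3.38 m → arm 0.88 m, τ = 42.14 × 0.88 = 37.08 N·m counterclockwise.
Bucket of sand: 14 × 9.8 = 137.2 N down at 1.9 m → arm 0.6 m, τ = 137.2 × 0.6 = 82.32 N·m clockwise.
Sack of grain: 29 × 9.8 = 284.2 N down at 3.64 m → arm 1.14 m, τ = 284.2 × 1.14 = 324 N·m counterclockwise.
Net moment of existing loads = 278.8 N·m counterclockwise.
The box weighs 34 × 9.8 = 333.2 N and must supply an equal clockwise moment, so its lever arm about the knife-edge support is 278.8 / 333.2 = 0.837 m.
That puts it at 2.5 − 0.837 = 1.66 m from the right end.

x ≈ 1.66 m from the right end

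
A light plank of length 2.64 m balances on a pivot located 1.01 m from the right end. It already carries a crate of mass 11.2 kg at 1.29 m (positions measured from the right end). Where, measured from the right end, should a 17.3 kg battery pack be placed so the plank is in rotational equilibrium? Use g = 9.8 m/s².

x ≈ 0.829 m from the right end

Take moments about the pivot (at 1.01 m from the right end).
Crate: 11.2 × 9.8 = 109.8 N down at 1.29 m → arm 0.28 m, τ = 109.8 × 0.28 = 30.74 N·m counterclockwise.
Net moment of existing loads = 30.74 N·m counterclockwise.
The battery pack weighs 17.3 × 9.8 = 169.5 N and must supply an equal clockwise moment, so its lever arm about the pivot is 30.74 / 169.5 = 0.181 m.
That puts it at 1.01 − 0.181 = 0.829 m from the right end.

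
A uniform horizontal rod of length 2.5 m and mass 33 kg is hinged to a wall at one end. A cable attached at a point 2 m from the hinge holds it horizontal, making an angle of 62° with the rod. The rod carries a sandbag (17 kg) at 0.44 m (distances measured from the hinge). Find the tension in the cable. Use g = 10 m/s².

Sum moments about the hinge (the unknown hinge reaction has zero arm there).
Beam weight: 33 × 10 = 330 N down at 1.25 m → arm 1.25 m, τ = 330 × 1.25 = 412.5 N·m clockwise.
Sandbag: 17 × 10 = 170 N down at 0.44 m → arm 0.44 m, τ = 170 × 0.44 = 74.8 N·m clockwise.
Total clockwise load moment = 487.3 N·m.
The cable tension T acts at 2 m; only its component perpendicular to the rod, T sinθ, produces torque. sin 62° = 0.8829.
Στ = 0 ⇒ T × 2 × 0.8829 = 487.3 ⇒ T = 487.3 / 1.766 = 276 N.

T ≈ 276 N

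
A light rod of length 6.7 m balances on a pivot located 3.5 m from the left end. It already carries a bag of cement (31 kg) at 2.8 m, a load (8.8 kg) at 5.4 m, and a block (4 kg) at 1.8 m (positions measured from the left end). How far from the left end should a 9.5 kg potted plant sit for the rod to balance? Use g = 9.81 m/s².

Taking torques about the pivot (at 3.5 m from the left end):
Bag of cement: 31 × 9.81 = 304.1 N down at 2.8 m → arm 0.7 m, τ = 304.1 × 0.7 = 212.9 N·m counterclockwise.
Load: 8.8 × 9.81 = 86.33 N down at 5.4 m → arm 1.9 m, τ = 86.33 × 1.9 = 164 N·m clockwise.
Block: 4 × 9.81 = 39.24 N down at 1.8 m → arm 1.7 m, τ = 39.24 × 1.7 = 66.71 N·m counterclockwise.
Net moment of existing loads = 115.6 N·m counterclockwise.
The potted plant weighs 9.5 × 9.81 = 93.2 N and must supply an equal clockwise moment, so its lever arm about the pivot is 115.6 / 93.2 = 1.24 m.
That puts it at 3.5 + 1.24 = 4.74 m from the left end.

x ≈ 4.74 m from the left end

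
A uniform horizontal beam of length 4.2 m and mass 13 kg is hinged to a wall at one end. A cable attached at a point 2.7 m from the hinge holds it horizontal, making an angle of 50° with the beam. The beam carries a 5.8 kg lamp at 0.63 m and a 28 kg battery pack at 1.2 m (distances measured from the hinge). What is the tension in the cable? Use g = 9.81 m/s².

About the hinge:
Beam weight: 13 × 9.81 = 127.5 N down at 2.1 m → arm 2.1 m, τ = 127.5 × 2.1 = 267.8 N·m clockwise.
Lamp: 5.8 × 9.81 = 56.9 N down at 0.63 m → arm 0.63 m, τ = 56.9 × 0.63 = 35.85 N·m clockwise.
Battery pack: 28 × 9.81 = 274.7 N down at 1.2 m → arm 1.2 m, τ = 274.7 × 1.2 = 329.6 N·m clockwise.
Total clockwise load moment = 633.2 N·m.
The cable tension T acts at 2.7 m; only its component perpendicular to the beam, T sinθ, produces torque. sin 50° = 0.766.
Setting net torque to zero: T × 2.7 × 0.766 = 633.2 → T = 633.2 / 2.068 = 306 N.

T ≈ 306 N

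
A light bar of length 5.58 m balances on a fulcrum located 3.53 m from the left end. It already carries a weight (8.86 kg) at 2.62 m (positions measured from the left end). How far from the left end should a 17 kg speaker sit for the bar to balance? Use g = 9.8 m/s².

Taking torques about the fulcrum (at 3.53 m from the left end):
Weight: 8.86 × 9.8 = 86.83 N down at 2.62 m → arm 0.91 m, τ = 86.83 × 0.91 = 79.02 N·m counterclockwise.
Net moment of existing loads = 79.02 N·m counterclockwise.
The speaker weighs 17 × 9.8 = 166.6 N and must supply an equal clockwise moment, so its lever arm about the fulcrum is 79.02 / 166.6 = 0.474 m.
That puts it at 3.53 + 0.474 = 4 m from the left end.

x ≈ 4 m from the left end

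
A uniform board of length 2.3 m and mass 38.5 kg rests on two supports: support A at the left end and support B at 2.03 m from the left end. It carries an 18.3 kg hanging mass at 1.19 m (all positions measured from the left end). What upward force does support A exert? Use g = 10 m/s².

Sum moments about support B (its reaction then has zero moment arm).
Beam weight: 38.5 × 10 = 385 N down at 1.15 m → arm 0.88 m, τ = 385 × 0.88 = 338.8 N·m counterclockwise.
Hanging mass: 18.3 × 10 = 183 N down at 1.19 m → arm 0.84 m, τ = 183 × 0.84 = 153.7 N·m counterclockwise.
Net load moment about support B = 492.5 N·m counterclockwise.
Reaction R at support A is upward at 0 m, arm 2.03 m → moment R × 2.03 clockwise.
For rotational equilibrium, R × 2.03 = 492.5, so R = 243 N.

R_A ≈ 243 N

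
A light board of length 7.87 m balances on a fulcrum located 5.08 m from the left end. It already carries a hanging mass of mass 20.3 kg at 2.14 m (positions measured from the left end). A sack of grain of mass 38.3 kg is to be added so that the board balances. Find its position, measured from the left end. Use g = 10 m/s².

x ≈ 6.64 m from the left end

Choose the fulcrum (at 5.08 m from the left end) as the axis so the support reaction has zero arm there.
Hanging mass: 20.3 × 10 = 203 N down at 2.14 m → arm 2.94 m, τ = 203 × 2.94 = 596.8 N·m counterclockwise.
Net moment of existing loads = 596.8 N·m counterclockwise.
The sack of grain weighs 38.3 × 10 = 383 N and must supply an equal clockwise moment, so its lever arm about the fulcrum is 596.8 / 383 = 1.56 m.
That puts it at 5.08 + 1.56 = 6.64 m from the left end.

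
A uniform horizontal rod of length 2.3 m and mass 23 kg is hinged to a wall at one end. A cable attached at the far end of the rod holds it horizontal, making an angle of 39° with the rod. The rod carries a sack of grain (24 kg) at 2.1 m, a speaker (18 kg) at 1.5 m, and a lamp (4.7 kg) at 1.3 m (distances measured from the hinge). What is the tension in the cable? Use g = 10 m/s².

About the hinge:
Beam weight: 23 × 10 = 230 N down at 1.15 m → arm 1.15 m, τ = 230 × 1.15 = 264.5 N·m clockwise.
Sack of grain: 24 × 10 = 240 N down at 2.1 m → arm 2.1 m, τ = 240 × 2.1 = 504 N·m clockwise.
Speaker: 18 × 10 = 180 N down at 1.5 m → arm 1.5 m, τ = 180 × 1.5 = 270 N·m clockwise.
Lamp: 4.7 × 10 = 47 N down at 1.3 m → arm 1.3 m, τ = 47 × 1.3 = 61.1 N·m clockwise.
Total clockwise load moment = 1100 N·m.
The cable tension T acts at 2.3 m; only its component perpendicular to the rod, T sinθ, produces torque. sin 39° = 0.6293.
Στ = 0 ⇒ T × 2.3 × 0.6293 = 1100 ⇒ T = 1100 / 1.447 = 760 N.

T ≈ 760 N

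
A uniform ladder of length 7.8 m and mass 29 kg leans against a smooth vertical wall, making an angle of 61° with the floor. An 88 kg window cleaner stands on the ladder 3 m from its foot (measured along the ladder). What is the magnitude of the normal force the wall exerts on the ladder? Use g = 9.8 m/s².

N_wall ≈ 263 N

Choose the foot of the ladder as the axis so the floor normal and friction both act there and drop out.
Ladder weight 29×9.8 = 284.2 N acts at 3.9 m along the ladder; its horizontal arm is 3.9·cos61° = 1.891 m → τ = 537.4 N·m clockwise.
Window cleaner: 88×9.8 = 862.4 N at 3 m → arm 1.454 m → τ = 1254 N·m clockwise.
Wall normal N acts horizontally at the top; its moment arm is the height L sinθ = 7.8·sin61° = 6.822 m, counterclockwise.
Setting net torque to zero: N × 6.822 = 1791 → N = 263 N.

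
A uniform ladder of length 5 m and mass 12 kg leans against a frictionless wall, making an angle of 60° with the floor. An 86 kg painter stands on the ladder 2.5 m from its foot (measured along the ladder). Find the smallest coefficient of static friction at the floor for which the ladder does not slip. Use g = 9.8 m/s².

μ_min ≈ 0.289

Choose the foot of the ladder as the axis so the floor normal and friction both act there and drop out.
Ladder weight 12×9.8 = 117.6 N acts at 2.5 m along the ladder; its horizontal arm is 2.5·cos60° = 1.25 m → τ = 147 N·m clockwise.
Painter: 86×9.8 = 842.8 N at 2.5 m → arm 1.25 m → τ = 1054 N·m clockwise.
Wall normal N acts horizontally at the top; its moment arm is the height L sinθ = 5·sin60° = 4.33 m, counterclockwise.
Balancing moments: N × 4.33 = 1201, giving N = 277.4 N.
ΣFx = 0 ⇒ f = N_wall = 277.4 N. ΣFy = 0 ⇒ N_floor = 960.4 N.
μ_min = f / N_floor = 277.4 / 960.4 = 0.289.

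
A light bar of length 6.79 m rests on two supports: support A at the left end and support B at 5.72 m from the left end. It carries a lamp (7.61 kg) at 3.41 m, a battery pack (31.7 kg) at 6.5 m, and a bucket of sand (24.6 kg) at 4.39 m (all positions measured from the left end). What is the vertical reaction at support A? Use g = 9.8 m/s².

About support B:
Lamp: 7.61 × 9.8 = 74.58 N down at 3.41 m → arm 2.31 m, τ = 74.58 × 2.31 = 172.3 N·m counterclockwise.
Battery pack: 31.7 × 9.8 = 310.7 N down at 6.5 m → arm 0.78 m, τ = 310.7 × 0.78 = 242.3 N·m clockwise.
Bucket of sand: 24.6 × 9.8 = 241.1 N down at 4.39 m → arm 1.33 m, τ = 241.1 × 1.33 = 320.7 N·m counterclockwise.
Net load moment about support B = 250.7 N·m counterclockwise.
Reaction R at support A is upward at 0 m, arm 5.72 m → moment R × 5.72 clockwise.
Setting net torque to zero: R × 5.72 = 250.7 → R = 43.8 N.

R_A ≈ 43.8 N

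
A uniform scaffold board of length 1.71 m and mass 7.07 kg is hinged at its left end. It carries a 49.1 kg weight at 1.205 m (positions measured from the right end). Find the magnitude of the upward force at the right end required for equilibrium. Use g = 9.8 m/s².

F ≈ 177 N

Sum moments about the left end (the unknown pivot reaction has zero arm there).
Beam weight: 7.07 × 9.8 = 69.29 N down at 0.855 m → arm 0.855 m, τ = 69.29 × 0.855 = 59.24 N·m clockwise.
Weight: 49.1 × 9.8 = 481.2 N down at 1.205 m → arm 0.505 m, τ = 481.2 × 0.505 = 243 N·m clockwise.
Net moment of the loads = 302.2 N·m clockwise.
The upward force F acts at the right end, arm 1.71 m, giving F × 1.71 counterclockwise.
Balancing moments: F × 1.71 = 302.2, giving F = 302.2 / 1.71 = 177 N.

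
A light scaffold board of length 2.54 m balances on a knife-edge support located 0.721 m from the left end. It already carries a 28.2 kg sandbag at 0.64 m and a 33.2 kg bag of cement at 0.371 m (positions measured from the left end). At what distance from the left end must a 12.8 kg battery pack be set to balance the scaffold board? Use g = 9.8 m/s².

x ≈ 1.81 m from the left end

About the knife-edge support (at 0.721 m from the left end):
Sandbag: 28.2 × 9.8 = 276.4 N down at 0.64 m → arm 0.081 m, τ = 276.4 × 0.081 = 22.39 N·m counterclockwise.
Bag of cement: 33.2 × 9.8 = 325.4 N down at 0.371 m → arm 0.35 m, τ = 325.4 × 0.35 = 113.9 N·m counterclockwise.
Net moment of existing loads = 136.3 N·m counterclockwise.
The battery pack weighs 12.8 × 9.8 = 125.4 N and must supply an equal clockwise moment, so its lever arm about the knife-edge support is 136.3 / 125.4 = 1.09 m.
That puts it at 0.721 + 1.09 = 1.81 m from the left end.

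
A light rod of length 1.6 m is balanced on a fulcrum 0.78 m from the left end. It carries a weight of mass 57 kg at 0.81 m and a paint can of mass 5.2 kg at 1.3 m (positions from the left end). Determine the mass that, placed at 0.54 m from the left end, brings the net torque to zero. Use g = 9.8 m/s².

About the fulcrum (at 0.78 m from the left end):
Weight: 57 × 9.8 = 558.6 N down at 0.81 m → arm 0.03 m, τ = 558.6 × 0.03 = 16.76 N·m clockwise.
Paint can: 5.2 × 9.8 = 50.96 N down at 1.3 m → arm 0.52 m, τ = 50.96 × 0.52 = 26.5 N·m clockwise.
Net moment of known loads = 43.26 N·m clockwise.
An unknown mass m at 0.54 m has arm 0.24 m; its moment is m·g·0.24 counterclockwise.
Στ = 0 ⇒ m × 9.8 × 0.24 = 43.26 ⇒ m = 43.26 / (9.8 × 0.24) = 18.4 kg.

m ≈ 18.4 kg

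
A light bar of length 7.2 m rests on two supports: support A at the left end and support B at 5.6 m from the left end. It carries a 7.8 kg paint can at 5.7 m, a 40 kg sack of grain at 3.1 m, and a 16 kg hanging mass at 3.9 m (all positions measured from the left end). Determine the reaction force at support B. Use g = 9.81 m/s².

R_B ≈ 404 N

About support A:
Paint can: 7.8 × 9.81 = 76.52 N down at 5.7 m → arm 5.7 m, τ = 76.52 × 5.7 = 436.2 N·m clockwise.
Sack of grain: 40 × 9.81 = 392.4 N down at 3.1 m → arm 3.1 m, τ = 392.4 × 3.1 = 1216 N·m clockwise.
Hanging mass: 16 × 9.81 = 157 N down at 3.9 m → arm 3.9 m, τ = 157 × 3.9 = 612.3 N·m clockwise.
Net load moment about support A = 2264 N·m clockwise.
Reaction R at support B is upward at 5.6 m, arm 5.6 m → moment R × 5.6 counterclockwise.
Στ = 0 ⇒ R × 5.6 = 2264 ⇒ R = 404 N.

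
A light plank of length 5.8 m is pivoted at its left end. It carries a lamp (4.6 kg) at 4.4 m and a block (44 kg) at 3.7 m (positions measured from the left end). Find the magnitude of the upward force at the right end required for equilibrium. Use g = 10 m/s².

Taking torques about the left end:
Lamp: 4.6 × 10 = 46 N down at 4.4 m → arm 4.4 m, τ = 46 × 4.4 = 202.4 N·m clockwise.
Block: 44 × 10 = 440 N down at 3.7 m → arm 3.7 m, τ = 440 × 3.7 = 1628 N·m clockwise.
Net moment of the loads = 1830 N·m clockwise.
The upward force F acts at the right end, arm 5.8 m, giving F × 5.8 counterclockwise.
Στ = 0 ⇒ F × 5.8 = 1830 ⇒ F = 1830 / 5.8 = 316 N.

F ≈ 316 N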